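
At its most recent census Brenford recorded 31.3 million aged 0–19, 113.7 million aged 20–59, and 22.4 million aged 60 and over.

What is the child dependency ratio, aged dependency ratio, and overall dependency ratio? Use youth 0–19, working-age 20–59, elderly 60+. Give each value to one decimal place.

Youth dependency ratio: 27.5
Old-age dependency ratio: 19.7
Total dependency ratio: 47.2

Youth dependency ratio = 31.3 / 113.7 × 100 = 27.5
Old-age dependency ratio = 22.4 / 113.7 × 100 = 19.7
Total dependency ratio = (31.3 + 22.4) / 113.7 × 100 = 53.7 / 113.7 × 100 = 47.2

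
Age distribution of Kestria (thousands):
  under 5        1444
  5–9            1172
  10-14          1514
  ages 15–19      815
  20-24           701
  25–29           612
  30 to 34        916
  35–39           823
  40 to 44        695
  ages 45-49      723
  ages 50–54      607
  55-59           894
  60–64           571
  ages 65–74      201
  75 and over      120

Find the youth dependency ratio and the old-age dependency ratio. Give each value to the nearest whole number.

Youth dependency ratio: 56
Old-age dependency ratio: 4

0–14: 1444 + 1172 + 1514 = 4130
15–64: 815 + 701 + 612 + 916 + 823 + 695 + 723 + 607 + 894 + 571 = 7357
65+: 201 + 120 = 321
Youth dependency ratio = 4130 / 7357 × 100 = 56
Old-age dependency ratio = 321 / 7357 × 100 = 4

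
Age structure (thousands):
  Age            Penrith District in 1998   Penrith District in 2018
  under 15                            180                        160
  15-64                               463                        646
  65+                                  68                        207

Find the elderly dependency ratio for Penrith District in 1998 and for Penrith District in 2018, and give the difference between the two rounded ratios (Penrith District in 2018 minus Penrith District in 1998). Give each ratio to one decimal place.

Penrith District in 1998: 68 / 463 × 100 = 14.7
Penrith District in 2018: 207 / 646 × 100 = 32.0

Penrith District in 1998: 14.7
Penrith District in 2018: 32.0
Difference: +17.3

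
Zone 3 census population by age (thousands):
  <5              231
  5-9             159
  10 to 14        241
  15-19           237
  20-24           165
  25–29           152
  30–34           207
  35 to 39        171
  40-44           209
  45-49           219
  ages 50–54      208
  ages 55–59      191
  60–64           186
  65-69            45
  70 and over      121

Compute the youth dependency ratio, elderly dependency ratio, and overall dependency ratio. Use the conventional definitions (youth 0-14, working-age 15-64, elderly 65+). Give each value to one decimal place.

0–14: 231 + 159 + 241 = 631
15–64: 237 + 165 + 152 + 207 + 171 + 209 + 219 + 208 + 191 + 186 = 1 945
65+: 45 + 121 = 166
Youth dependency ratio = 631 / 1 945 × 100 = 32.4
Old-age dependency ratio = 166 / 1 945 × 100 = 8.5
Total dependency ratio = (631 + 166) / 1 945 × 100 = 797 / 1 945 × 100 = 41.0

Youth dependency ratio: 32.4
Old-age dependency ratio: 8.5
Total dependency ratio: 41.0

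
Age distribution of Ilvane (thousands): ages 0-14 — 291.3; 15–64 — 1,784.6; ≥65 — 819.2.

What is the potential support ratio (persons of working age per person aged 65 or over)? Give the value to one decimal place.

Potential support ratio = 1,784.6 / 819.2 = 2.2

Potential support ratio: 2.2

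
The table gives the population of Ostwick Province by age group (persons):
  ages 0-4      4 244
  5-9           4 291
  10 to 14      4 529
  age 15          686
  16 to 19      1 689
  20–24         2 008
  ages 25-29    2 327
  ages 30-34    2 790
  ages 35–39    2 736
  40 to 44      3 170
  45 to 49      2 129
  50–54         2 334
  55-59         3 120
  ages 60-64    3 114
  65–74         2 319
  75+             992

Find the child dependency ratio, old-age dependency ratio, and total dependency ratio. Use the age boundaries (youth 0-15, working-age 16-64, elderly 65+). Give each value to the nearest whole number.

Youth dependency ratio: 54
Old-age dependency ratio: 13
Total dependency ratio: 67

0–15: 4 244 + 4 291 + 4 529 + 686 = 13 750
16–64: 1 689 + 2 008 + 2 327 + 2 790 + 2 736 + 3 170 + 2 129 + 2 334 + 3 120 + 3 114 = 25 417
65+: 2 319 + 992 = 3 311
Youth dependency ratio = 13 750 / 25 417 × 100 = 54
Old-age dependency ratio = 3 311 / 25 417 × 100 = 13
Total dependency ratio = (13 750 + 3 311) / 25 417 × 100 = 17 061 / 25 417 × 100 = 67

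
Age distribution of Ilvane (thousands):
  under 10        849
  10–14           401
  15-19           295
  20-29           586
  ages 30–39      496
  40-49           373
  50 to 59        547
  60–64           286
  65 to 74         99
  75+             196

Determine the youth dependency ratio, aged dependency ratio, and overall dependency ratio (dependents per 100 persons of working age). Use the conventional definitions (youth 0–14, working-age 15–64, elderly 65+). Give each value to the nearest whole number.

0–14: 849 + 401 = 1,250
15–64: 295 + 586 + 496 + 373 + 547 + 286 = 2,583
65+: 99 + 196 = 295
Youth dependency ratio = 1,250 / 2,583 × 100 = 48
Old-age dependency ratio = 295 / 2,583 × 100 = 11
Total dependency ratio = (1,250 + 295) / 2,583 × 100 = 1,545 / 2,583 × 100 = 60

Youth dependency ratio: 48
Old-age dependency ratio: 11
Total dependency ratio: 60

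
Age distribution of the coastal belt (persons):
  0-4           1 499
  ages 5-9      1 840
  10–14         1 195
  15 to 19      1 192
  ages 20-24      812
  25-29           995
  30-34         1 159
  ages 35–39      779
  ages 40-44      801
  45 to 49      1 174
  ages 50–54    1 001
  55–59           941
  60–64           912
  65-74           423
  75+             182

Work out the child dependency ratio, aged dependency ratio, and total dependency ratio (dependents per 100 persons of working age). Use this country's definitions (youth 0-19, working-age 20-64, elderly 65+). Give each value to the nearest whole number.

Youth dependency ratio: 67
Old-age dependency ratio: 7
Total dependency ratio: 74

0–19: 1 499 + 1 840 + 1 195 + 1 192 = 5 726
20–64: 812 + 995 + 1 159 + 779 + 801 + 1 174 + 1 001 + 941 + 912 = 8 574
65+: 423 + 182 = 605
Youth dependency ratio = 5 726 / 8 574 × 100 = 67
Old-age dependency ratio = 605 / 8 574 × 100 = 7
Total dependency ratio = (5 726 + 605) / 8 574 × 100 = 6 331 / 8 574 × 100 = 74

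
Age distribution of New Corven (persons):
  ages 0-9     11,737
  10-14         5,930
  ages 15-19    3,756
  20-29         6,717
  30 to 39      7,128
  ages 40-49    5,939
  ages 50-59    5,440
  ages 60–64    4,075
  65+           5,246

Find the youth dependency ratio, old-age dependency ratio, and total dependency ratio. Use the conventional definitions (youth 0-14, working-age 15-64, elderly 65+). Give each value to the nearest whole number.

Youth dependency ratio: 53
Old-age dependency ratio: 16
Total dependency ratio: 69

0–14: 11,737 + 5,930 = 17,667
15–64: 3,756 + 6,717 + 7,128 + 5,939 + 5,440 + 4,075 = 33,055
65+: 5,246
Youth dependency ratio = 17,667 / 33,055 × 100 = 53
Old-age dependency ratio = 5,246 / 33,055 × 100 = 16
Total dependency ratio = (17,667 + 5,246) / 33,055 × 100 = 22,913 / 33,055 × 100 = 69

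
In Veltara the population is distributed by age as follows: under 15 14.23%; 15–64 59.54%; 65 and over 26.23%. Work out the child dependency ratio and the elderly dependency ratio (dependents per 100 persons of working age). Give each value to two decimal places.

Youth dependency ratio: 23.90
Old-age dependency ratio: 44.05

Youth dependency ratio = 14.23 / 59.54 × 100 = 23.90
Old-age dependency ratio = 26.23 / 59.54 × 100 = 44.05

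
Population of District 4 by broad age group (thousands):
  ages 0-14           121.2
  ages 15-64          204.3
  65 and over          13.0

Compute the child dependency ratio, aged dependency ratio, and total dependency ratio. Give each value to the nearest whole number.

Youth dependency ratio = 121.2 / 204.3 × 100 = 59
Old-age dependency ratio = 13.0 / 204.3 × 100 = 6
Total dependency ratio = (121.2 + 13.0) / 204.3 × 100 = 134.2 / 204.3 × 100 = 66

Youth dependency ratio: 59
Old-age dependency ratio: 6
Total dependency ratio: 66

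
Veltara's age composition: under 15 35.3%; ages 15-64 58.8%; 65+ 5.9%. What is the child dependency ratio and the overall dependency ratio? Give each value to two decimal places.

Youth dependency ratio = 35.3 / 58.8 × 100 = 60.03
Total dependency ratio = (35.3 + 5.9) / 58.8 × 100 = 41.2 / 58.8 × 100 = 70.07

Youth dependency ratio: 60.03
Total dependency ratio: 70.07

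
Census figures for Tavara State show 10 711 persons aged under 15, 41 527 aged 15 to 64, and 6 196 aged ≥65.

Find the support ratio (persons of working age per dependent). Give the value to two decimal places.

Support ratio = 41 527 / (10 711 + 6 196) = 41 527 / 16 907 = 2.46

Support ratio: 2.46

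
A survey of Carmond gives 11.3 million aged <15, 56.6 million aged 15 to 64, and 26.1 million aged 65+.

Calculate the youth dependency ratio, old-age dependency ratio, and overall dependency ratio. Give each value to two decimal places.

Youth dependency ratio = 11.3 / 56.6 × 100 = 19.96
Old-age dependency ratio = 26.1 / 56.6 × 100 = 46.11
Total dependency ratio = (11.3 + 26.1) / 56.6 × 100 = 37.4 / 56.6 × 100 = 66.08

Youth dependency ratio: 19.96
Old-age dependency ratio: 46.11
Total dependency ratio: 66.08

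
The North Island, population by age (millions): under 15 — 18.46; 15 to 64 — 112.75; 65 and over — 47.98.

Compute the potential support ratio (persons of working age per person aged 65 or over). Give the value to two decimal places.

Potential support ratio = 112.75 / 47.98 = 2.35

Potential support ratio: 2.35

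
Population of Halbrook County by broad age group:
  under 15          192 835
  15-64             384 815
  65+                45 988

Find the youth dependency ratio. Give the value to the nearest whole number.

Youth dependency ratio = 192 835 / 384 815 × 100 = 50

Youth dependency ratio: 50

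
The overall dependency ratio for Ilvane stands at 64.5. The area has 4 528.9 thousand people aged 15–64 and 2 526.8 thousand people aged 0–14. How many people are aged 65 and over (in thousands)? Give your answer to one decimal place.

Total dependency ratio = (youth + elderly) / working-age × 100
64.5 = (2 526.8 + E) / 4 528.9 × 100
⇒ 394.3

Aged 65 and over: 394.3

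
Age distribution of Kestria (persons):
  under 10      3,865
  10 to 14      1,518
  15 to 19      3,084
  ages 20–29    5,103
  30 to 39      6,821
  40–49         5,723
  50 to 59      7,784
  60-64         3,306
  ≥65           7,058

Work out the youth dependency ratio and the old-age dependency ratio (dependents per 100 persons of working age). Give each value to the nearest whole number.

0–14: 3,865 + 1,518 = 5,383
15–64: 3,084 + 5,103 + 6,821 + 5,723 + 7,784 + 3,306 = 31,821
65+: 7,058
Youth dependency ratio = 5,383 / 31,821 × 100 = 17
Old-age dependency ratio = 7,058 / 31,821 × 100 = 22

Youth dependency ratio: 17
Old-age dependency ratio: 22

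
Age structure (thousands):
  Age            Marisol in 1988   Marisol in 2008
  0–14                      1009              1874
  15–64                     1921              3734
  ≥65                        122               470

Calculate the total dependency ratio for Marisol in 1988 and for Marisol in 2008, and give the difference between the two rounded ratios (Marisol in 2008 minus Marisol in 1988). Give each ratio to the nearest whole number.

Marisol in 1988: 59
Marisol in 2008: 63
Difference: +4

Marisol in 1988: (1009 + 122) / 1921 × 100 = 1131 / 1921 × 100 = 59
Marisol in 2008: (1874 + 470) / 3734 × 100 = 2344 / 3734 × 100 = 63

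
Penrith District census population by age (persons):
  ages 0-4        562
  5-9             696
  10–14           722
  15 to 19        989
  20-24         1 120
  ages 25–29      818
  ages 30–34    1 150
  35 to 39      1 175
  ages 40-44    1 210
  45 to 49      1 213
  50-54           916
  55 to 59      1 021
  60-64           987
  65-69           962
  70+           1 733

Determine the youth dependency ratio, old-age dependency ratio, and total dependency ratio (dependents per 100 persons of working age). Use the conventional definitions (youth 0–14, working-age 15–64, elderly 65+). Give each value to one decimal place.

Youth dependency ratio: 18.7
Old-age dependency ratio: 25.4
Total dependency ratio: 44.1

0–14: 562 + 696 + 722 = 1 980
15–64: 989 + 1 120 + 818 + 1 150 + 1 175 + 1 210 + 1 213 + 916 + 1 021 + 987 = 10 599
65+: 962 + 1 733 = 2 695
Youth dependency ratio = 1 980 / 10 599 × 100 = 18.7
Old-age dependency ratio = 2 695 / 10 599 × 100 = 25.4
Total dependency ratio = (1 980 + 2 695) / 10 599 × 100 = 4 675 / 10 599 × 100 = 44.1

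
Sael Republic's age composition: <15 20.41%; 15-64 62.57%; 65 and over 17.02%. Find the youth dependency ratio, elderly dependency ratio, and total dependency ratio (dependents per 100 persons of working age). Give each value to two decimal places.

Youth dependency ratio: 32.62
Old-age dependency ratio: 27.20
Total dependency ratio: 59.82

Youth dependency ratio = 20.41 / 62.57 × 100 = 32.62
Old-age dependency ratio = 17.02 / 62.57 × 100 = 27.20
Total dependency ratio = (20.41 + 17.02) / 62.57 × 100 = 37.43 / 62.57 × 100 = 59.82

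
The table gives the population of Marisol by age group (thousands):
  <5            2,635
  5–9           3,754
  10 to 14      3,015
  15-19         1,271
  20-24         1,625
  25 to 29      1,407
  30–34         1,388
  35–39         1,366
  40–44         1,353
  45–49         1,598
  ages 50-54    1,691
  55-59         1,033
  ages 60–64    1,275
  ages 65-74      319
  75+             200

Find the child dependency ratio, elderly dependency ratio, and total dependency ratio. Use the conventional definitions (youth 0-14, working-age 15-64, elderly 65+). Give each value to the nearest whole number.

0–14: 2,635 + 3,754 + 3,015 = 9,404
15–64: 1,271 + 1,625 + 1,407 + 1,388 + 1,366 + 1,353 + 1,598 + 1,691 + 1,033 + 1,275 = 14,007
65+: 319 + 200 = 519
Youth dependency ratio = 9,404 / 14,007 × 100 = 67
Old-age dependency ratio = 519 / 14,007 × 100 = 4
Total dependency ratio = (9,404 + 519) / 14,007 × 100 = 9,923 / 14,007 × 100 = 71

Youth dependency ratio: 67
Old-age dependency ratio: 4
Total dependency ratio: 71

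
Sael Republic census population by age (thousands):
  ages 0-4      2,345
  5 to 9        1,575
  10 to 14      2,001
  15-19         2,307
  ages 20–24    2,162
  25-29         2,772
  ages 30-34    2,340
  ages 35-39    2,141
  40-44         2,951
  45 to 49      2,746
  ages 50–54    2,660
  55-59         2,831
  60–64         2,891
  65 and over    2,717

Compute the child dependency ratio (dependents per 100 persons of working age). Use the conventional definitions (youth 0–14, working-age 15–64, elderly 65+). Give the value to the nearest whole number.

0–14: 2,345 + 1,575 + 2,001 = 5,921
15–64: 2,307 + 2,162 + 2,772 + 2,340 + 2,141 + 2,951 + 2,746 + 2,660 + 2,831 + 2,891 = 25,801
65+: 2,717
Youth dependency ratio = 5,921 / 25,801 × 100 = 23

Youth dependency ratio: 23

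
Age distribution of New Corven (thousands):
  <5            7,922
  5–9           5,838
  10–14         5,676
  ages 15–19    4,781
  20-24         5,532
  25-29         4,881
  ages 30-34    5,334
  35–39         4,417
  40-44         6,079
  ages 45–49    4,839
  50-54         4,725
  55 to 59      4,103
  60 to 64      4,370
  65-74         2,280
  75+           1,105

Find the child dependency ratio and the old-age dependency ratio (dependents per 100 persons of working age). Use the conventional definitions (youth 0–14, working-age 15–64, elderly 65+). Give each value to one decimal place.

0–14: 7,922 + 5,838 + 5,676 = 19,436
15–64: 4,781 + 5,532 + 4,881 + 5,334 + 4,417 + 6,079 + 4,839 + 4,725 + 4,103 + 4,370 = 49,061
65+: 2,280 + 1,105 = 3,385
Youth dependency ratio = 19,436 / 49,061 × 100 = 39.6
Old-age dependency ratio = 3,385 / 49,061 × 100 = 6.9

Youth dependency ratio: 39.6
Old-age dependency ratio: 6.9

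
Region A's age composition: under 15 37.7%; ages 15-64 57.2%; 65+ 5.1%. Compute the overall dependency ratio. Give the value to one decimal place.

Total dependency ratio: 74.8

Total dependency ratio = (37.7 + 5.1) / 57.2 × 100 = 42.8 / 57.2 × 100 = 74.8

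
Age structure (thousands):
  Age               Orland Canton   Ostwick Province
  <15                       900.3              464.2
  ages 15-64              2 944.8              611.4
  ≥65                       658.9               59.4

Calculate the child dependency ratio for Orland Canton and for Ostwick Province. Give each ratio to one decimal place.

Orland Canton: 900.3 / 2 944.8 × 100 = 30.6
Ostwick Province: 464.2 / 611.4 × 100 = 75.9

Orland Canton: 30.6
Ostwick Province: 75.9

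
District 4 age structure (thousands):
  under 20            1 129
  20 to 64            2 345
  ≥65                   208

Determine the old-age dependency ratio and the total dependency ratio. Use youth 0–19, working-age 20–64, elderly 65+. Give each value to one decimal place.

Old-age dependency ratio: 8.9
Total dependency ratio: 57.0

Old-age dependency ratio = 208 / 2 345 × 100 = 8.9
Total dependency ratio = (1 129 + 208) / 2 345 × 100 = 1 337 / 2 345 × 100 = 57.0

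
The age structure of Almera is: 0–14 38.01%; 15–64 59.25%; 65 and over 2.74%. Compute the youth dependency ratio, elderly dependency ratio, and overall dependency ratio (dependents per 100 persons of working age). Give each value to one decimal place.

Youth dependency ratio: 64.2
Old-age dependency ratio: 4.6
Total dependency ratio: 68.8

Youth dependency ratio = 38.01 / 59.25 × 100 = 64.2
Old-age dependency ratio = 2.74 / 59.25 × 100 = 4.6
Total dependency ratio = (38.01 + 2.74) / 59.25 × 100 = 40.75 / 59.25 × 100 = 68.8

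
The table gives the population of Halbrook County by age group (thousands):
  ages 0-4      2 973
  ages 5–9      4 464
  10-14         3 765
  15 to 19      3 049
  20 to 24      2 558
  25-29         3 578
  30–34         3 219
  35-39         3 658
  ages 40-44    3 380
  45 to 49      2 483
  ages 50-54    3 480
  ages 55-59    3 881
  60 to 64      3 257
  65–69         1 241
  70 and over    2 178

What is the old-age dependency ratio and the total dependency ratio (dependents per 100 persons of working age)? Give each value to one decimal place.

0–14: 2 973 + 4 464 + 3 765 = 11 202
15–64: 3 049 + 2 558 + 3 578 + 3 219 + 3 658 + 3 380 + 2 483 + 3 480 + 3 881 + 3 257 = 32 543
65+: 1 241 + 2 178 = 3 419
Old-age dependency ratio = 3 419 / 32 543 × 100 = 10.5
Total dependency ratio = (11 202 + 3 419) / 32 543 × 100 = 14 621 / 32 543 × 100 = 44.9

Old-age dependency ratio: 10.5
Total dependency ratio: 44.9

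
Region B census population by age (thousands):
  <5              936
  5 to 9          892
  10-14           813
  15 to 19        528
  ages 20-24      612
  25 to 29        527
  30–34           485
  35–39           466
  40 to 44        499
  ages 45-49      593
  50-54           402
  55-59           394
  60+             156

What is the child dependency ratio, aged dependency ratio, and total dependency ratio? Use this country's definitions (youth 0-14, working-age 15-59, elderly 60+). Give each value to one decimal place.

0–14: 936 + 892 + 813 = 2 641
15–59: 528 + 612 + 527 + 485 + 466 + 499 + 593 + 402 + 394 = 4 506
60+: 156
Youth dependency ratio = 2 641 / 4 506 × 100 = 58.6
Old-age dependency ratio = 156 / 4 506 × 100 = 3.5
Total dependency ratio = (2 641 + 156) / 4 506 × 100 = 2 797 / 4 506 × 100 = 62.1

Youth dependency ratio: 58.6
Old-age dependency ratio: 3.5
Total dependency ratio: 62.1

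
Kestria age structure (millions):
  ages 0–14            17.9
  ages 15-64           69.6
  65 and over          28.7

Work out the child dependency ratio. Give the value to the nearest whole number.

Youth dependency ratio = 17.9 / 69.6 × 100 = 26

Youth dependency ratio: 26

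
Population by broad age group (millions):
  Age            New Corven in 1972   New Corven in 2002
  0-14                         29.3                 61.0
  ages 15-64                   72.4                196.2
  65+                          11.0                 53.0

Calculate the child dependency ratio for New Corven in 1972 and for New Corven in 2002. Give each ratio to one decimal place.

New Corven in 1972: 40.5
New Corven in 2002: 31.1

New Corven in 1972: 29.3 / 72.4 × 100 = 40.5
New Corven in 2002: 61.0 / 196.2 × 100 = 31.1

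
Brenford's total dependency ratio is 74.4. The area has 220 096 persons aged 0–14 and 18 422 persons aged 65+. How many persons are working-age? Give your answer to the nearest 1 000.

Working-age: 321 000

Total dependency ratio = (youth + elderly) / working-age × 100
74.4 = (220 096 + 18 422) / W × 100
⇒ 321 000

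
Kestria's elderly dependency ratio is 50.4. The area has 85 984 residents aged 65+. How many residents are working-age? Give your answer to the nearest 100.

Working-age: 170 600

Old-age dependency ratio = elderly / working-age × 100
50.4 = 85 984 / W × 100
⇒ 170 600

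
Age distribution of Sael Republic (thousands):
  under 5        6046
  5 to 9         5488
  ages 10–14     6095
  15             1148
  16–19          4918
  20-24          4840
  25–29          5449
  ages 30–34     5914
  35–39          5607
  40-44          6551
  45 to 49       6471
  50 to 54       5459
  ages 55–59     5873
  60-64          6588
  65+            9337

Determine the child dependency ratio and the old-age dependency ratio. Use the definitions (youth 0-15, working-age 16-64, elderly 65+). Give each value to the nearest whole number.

Youth dependency ratio: 33
Old-age dependency ratio: 16

0–15: 6046 + 5488 + 6095 + 1148 = 18777
16–64: 4918 + 4840 + 5449 + 5914 + 5607 + 6551 + 6471 + 5459 + 5873 + 6588 = 57670
65+: 9337
Youth dependency ratio = 18777 / 57670 × 100 = 33
Old-age dependency ratio = 9337 / 57670 × 100 = 16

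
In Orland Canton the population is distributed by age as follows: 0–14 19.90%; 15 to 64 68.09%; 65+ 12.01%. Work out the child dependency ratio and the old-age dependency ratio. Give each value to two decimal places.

Youth dependency ratio: 29.23
Old-age dependency ratio: 17.64

Youth dependency ratio = 19.90 / 68.09 × 100 = 29.23
Old-age dependency ratio = 12.01 / 68.09 × 100 = 17.64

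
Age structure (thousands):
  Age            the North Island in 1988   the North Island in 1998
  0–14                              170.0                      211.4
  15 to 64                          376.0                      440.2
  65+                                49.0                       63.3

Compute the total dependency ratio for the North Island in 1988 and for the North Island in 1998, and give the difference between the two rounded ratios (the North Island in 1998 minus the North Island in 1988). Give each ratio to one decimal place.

the North Island in 1988: (170.0 + 49.0) / 376.0 × 100 = 219.0 / 376.0 × 100 = 58.2
the North Island in 1998: (211.4 + 63.3) / 440.2 × 100 = 274.7 / 440.2 × 100 = 62.4

the North Island in 1988: 58.2
the North Island in 1998: 62.4
Difference: +4.2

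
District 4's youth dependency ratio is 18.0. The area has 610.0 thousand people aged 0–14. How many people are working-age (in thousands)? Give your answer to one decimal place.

Youth dependency ratio = youth / working-age × 100
18.0 = 610.0 / W × 100
⇒ 3,388.9

Working-age: 3,388.9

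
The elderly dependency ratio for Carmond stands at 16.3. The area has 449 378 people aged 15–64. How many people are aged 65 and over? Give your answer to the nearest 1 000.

Aged 65 and over: 73 000

Old-age dependency ratio = elderly / working-age × 100
16.3 = E / 449 378 × 100
⇒ 73 000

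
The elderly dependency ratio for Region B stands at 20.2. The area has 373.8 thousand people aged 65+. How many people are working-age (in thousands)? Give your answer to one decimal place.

Working-age: 1,850.5

Old-age dependency ratio = elderly / working-age × 100
20.2 = 373.8 / W × 100
⇒ 1,850.5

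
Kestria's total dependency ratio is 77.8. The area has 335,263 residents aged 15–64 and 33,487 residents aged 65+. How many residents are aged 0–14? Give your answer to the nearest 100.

Aged 0–14: 227,300

Total dependency ratio = (youth + elderly) / working-age × 100
77.8 = (Y + 33,487) / 335,263 × 100
⇒ 227,300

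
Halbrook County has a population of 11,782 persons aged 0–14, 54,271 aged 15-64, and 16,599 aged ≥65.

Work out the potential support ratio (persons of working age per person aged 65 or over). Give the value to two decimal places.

Potential support ratio = 54,271 / 16,599 = 3.27

Potential support ratio: 3.27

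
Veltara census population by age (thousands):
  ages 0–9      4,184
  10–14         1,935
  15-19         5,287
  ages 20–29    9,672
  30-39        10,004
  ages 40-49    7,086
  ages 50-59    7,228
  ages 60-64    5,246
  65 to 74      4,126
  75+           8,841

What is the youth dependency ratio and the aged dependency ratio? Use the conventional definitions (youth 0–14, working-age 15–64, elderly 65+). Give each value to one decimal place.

0–14: 4,184 + 1,935 = 6,119
15–64: 5,287 + 9,672 + 10,004 + 7,086 + 7,228 + 5,246 = 44,523
65+: 4,126 + 8,841 = 12,967
Youth dependency ratio = 6,119 / 44,523 × 100 = 13.7
Old-age dependency ratio = 12,967 / 44,523 × 100 = 29.1

Youth dependency ratio: 13.7
Old-age dependency ratio: 29.1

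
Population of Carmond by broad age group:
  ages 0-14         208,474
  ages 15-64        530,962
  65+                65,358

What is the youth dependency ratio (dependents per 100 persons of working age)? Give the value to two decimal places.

Youth dependency ratio = 208,474 / 530,962 × 100 = 39.26

Youth dependency ratio: 39.26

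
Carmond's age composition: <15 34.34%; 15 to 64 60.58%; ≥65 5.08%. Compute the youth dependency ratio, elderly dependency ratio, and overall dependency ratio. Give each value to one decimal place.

Youth dependency ratio = 34.34 / 60.58 × 100 = 56.7
Old-age dependency ratio = 5.08 / 60.58 × 100 = 8.4
Total dependency ratio = (34.34 + 5.08) / 60.58 × 100 = 39.42 / 60.58 × 100 = 65.1

Youth dependency ratio: 56.7
Old-age dependency ratio: 8.4
Total dependency ratio: 65.1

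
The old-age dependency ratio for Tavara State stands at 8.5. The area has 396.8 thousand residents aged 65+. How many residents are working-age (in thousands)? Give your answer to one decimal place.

Old-age dependency ratio = elderly / working-age × 100
8.5 = 396.8 / W × 100
⇒ 4,668.2

Working-age: 4,668.2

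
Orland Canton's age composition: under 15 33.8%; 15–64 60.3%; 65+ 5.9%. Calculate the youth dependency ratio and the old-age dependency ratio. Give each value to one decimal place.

Youth dependency ratio = 33.8 / 60.3 × 100 = 56.1
Old-age dependency ratio = 5.9 / 60.3 × 100 = 9.8

Youth dependency ratio: 56.1
Old-age dependency ratio: 9.8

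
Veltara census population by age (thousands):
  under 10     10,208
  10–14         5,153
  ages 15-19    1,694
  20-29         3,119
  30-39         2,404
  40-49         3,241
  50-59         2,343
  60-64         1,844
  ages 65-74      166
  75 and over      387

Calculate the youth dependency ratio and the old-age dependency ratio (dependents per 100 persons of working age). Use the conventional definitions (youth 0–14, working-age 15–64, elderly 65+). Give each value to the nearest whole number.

Youth dependency ratio: 105
Old-age dependency ratio: 4

0–14: 10,208 + 5,153 = 15,361
15–64: 1,694 + 3,119 + 2,404 + 3,241 + 2,343 + 1,844 = 14,645
65+: 166 + 387 = 553
Youth dependency ratio = 15,361 / 14,645 × 100 = 105
Old-age dependency ratio = 553 / 14,645 × 100 = 4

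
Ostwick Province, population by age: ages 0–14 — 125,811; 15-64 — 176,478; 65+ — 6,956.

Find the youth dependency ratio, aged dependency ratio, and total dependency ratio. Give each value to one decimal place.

Youth dependency ratio = 125,811 / 176,478 × 100 = 71.3
Old-age dependency ratio = 6,956 / 176,478 × 100 = 3.9
Total dependency ratio = (125,811 + 6,956) / 176,478 × 100 = 132,767 / 176,478 × 100 = 75.2

Youth dependency ratio: 71.3
Old-age dependency ratio: 3.9
Total dependency ratio: 75.2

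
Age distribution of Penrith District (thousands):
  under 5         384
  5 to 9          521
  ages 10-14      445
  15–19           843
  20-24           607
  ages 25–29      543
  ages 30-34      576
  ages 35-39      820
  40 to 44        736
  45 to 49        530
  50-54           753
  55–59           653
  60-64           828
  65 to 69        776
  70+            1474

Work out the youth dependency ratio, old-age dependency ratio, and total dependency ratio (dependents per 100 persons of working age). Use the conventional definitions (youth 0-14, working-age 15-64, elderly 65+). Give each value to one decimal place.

Youth dependency ratio: 19.6
Old-age dependency ratio: 32.7
Total dependency ratio: 52.3

0–14: 384 + 521 + 445 = 1350
15–64: 843 + 607 + 543 + 576 + 820 + 736 + 530 + 753 + 653 + 828 = 6889
65+: 776 + 1474 = 2250
Youth dependency ratio = 1350 / 6889 × 100 = 19.6
Old-age dependency ratio = 2250 / 6889 × 100 = 32.7
Total dependency ratio = (1350 + 2250) / 6889 × 100 = 3600 / 6889 × 100 = 52.3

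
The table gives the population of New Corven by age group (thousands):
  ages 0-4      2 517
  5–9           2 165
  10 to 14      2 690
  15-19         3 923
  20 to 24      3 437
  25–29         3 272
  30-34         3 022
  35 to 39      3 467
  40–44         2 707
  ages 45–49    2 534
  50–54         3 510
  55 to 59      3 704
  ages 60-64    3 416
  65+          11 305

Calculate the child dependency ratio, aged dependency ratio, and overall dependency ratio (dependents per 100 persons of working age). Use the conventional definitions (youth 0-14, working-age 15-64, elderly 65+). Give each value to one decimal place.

0–14: 2 517 + 2 165 + 2 690 = 7 372
15–64: 3 923 + 3 437 + 3 272 + 3 022 + 3 467 + 2 707 + 2 534 + 3 510 + 3 704 + 3 416 = 32 992
65+: 11 305
Youth dependency ratio = 7 372 / 32 992 × 100 = 22.3
Old-age dependency ratio = 11 305 / 32 992 × 100 = 34.3
Total dependency ratio = (7 372 + 11 305) / 32 992 × 100 = 18 677 / 32 992 × 100 = 56.6

Youth dependency ratio: 22.3
Old-age dependency ratio: 34.3
Total dependency ratio: 56.6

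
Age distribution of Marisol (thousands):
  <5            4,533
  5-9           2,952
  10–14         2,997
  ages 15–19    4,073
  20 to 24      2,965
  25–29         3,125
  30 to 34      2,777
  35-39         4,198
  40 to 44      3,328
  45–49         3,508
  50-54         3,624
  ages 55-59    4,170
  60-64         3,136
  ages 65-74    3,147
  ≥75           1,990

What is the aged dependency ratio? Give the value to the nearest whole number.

Old-age dependency ratio: 15

0–14: 4,533 + 2,952 + 2,997 = 10,482
15–64: 4,073 + 2,965 + 3,125 + 2,777 + 4,198 + 3,328 + 3,508 + 3,624 + 4,170 + 3,136 = 34,904
65+: 3,147 + 1,990 = 5,137
Old-age dependency ratio = 5,137 / 34,904 × 100 = 15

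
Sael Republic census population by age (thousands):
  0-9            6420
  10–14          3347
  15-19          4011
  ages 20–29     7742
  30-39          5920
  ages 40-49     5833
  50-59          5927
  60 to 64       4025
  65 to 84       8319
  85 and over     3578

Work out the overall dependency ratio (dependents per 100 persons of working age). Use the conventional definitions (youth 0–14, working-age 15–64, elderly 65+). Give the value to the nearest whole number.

0–14: 6420 + 3347 = 9767
15–64: 4011 + 7742 + 5920 + 5833 + 5927 + 4025 = 33458
65+: 8319 + 3578 = 11897
Total dependency ratio = (9767 + 11897) / 33458 × 100 = 21664 / 33458 × 100 = 65

Total dependency ratio: 65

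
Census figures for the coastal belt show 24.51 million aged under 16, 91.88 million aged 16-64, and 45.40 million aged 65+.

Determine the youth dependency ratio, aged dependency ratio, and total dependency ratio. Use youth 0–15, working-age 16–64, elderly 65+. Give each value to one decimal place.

Youth dependency ratio = 24.51 / 91.88 × 100 = 26.7
Old-age dependency ratio = 45.40 / 91.88 × 100 = 49.4
Total dependency ratio = (24.51 + 45.40) / 91.88 × 100 = 69.91 / 91.88 × 100 = 76.1

Youth dependency ratio: 26.7
Old-age dependency ratio: 49.4
Total dependency ratio: 76.1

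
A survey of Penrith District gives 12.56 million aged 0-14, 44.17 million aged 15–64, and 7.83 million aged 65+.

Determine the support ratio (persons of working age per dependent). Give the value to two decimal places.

Support ratio: 2.17

Support ratio = 44.17 / (12.56 + 7.83) = 44.17 / 20.39 = 2.17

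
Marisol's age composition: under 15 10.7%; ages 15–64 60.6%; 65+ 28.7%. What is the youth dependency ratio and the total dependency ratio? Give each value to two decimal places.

Youth dependency ratio = 10.7 / 60.6 × 100 = 17.66
Total dependency ratio = (10.7 + 28.7) / 60.6 × 100 = 39.4 / 60.6 × 100 = 65.02

Youth dependency ratio: 17.66
Total dependency ratio: 65.02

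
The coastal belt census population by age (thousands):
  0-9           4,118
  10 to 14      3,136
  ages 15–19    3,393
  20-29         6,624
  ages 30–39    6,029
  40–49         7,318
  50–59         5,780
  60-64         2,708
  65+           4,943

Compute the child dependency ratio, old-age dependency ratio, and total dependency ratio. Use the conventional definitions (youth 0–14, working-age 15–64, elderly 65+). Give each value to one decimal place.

Youth dependency ratio: 22.8
Old-age dependency ratio: 15.5
Total dependency ratio: 38.3

0–14: 4,118 + 3,136 = 7,254
15–64: 3,393 + 6,624 + 6,029 + 7,318 + 5,780 + 2,708 = 31,852
65+: 4,943
Youth dependency ratio = 7,254 / 31,852 × 100 = 22.8
Old-age dependency ratio = 4,943 / 31,852 × 100 = 15.5
Total dependency ratio = (7,254 + 4,943) / 31,852 × 100 = 12,197 / 31,852 × 100 = 38.3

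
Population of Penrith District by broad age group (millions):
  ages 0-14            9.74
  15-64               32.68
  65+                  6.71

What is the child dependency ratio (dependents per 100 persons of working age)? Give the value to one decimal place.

Youth dependency ratio = 9.74 / 32.68 × 100 = 29.8

Youth dependency ratio: 29.8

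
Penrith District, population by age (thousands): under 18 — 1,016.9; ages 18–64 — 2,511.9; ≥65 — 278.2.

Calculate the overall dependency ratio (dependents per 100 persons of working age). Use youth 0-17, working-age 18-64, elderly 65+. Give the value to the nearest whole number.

Total dependency ratio: 52

Total dependency ratio = (1,016.9 + 278.2) / 2,511.9 × 100 = 1,295.1 / 2,511.9 × 100 = 52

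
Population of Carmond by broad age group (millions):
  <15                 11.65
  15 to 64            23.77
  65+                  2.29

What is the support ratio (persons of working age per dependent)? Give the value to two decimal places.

Support ratio: 1.71

Support ratio = 23.77 / (11.65 + 2.29) = 23.77 / 13.94 = 1.71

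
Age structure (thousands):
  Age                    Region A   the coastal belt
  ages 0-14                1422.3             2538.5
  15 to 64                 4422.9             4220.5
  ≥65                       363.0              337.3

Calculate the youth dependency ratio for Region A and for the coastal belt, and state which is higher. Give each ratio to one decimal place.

Region A: 1422.3 / 4422.9 × 100 = 32.2
the coastal belt: 2538.5 / 4220.5 × 100 = 60.1

Region A: 32.2
the coastal belt: 60.1
Higher: the coastal belt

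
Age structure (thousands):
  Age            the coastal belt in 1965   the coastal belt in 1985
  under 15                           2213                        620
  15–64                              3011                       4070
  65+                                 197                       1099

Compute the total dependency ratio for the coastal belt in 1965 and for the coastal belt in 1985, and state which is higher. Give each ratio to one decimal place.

the coastal belt in 1965: (2213 + 197) / 3011 × 100 = 2410 / 3011 × 100 = 80.0
the coastal belt in 1985: (620 + 1099) / 4070 × 100 = 1719 / 4070 × 100 = 42.2

the coastal belt in 1965: 80.0
the coastal belt in 1985: 42.2
Higher: the coastal belt in 1965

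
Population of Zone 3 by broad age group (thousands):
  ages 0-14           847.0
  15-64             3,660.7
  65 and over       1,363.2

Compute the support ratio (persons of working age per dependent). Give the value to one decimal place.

Support ratio = 3,660.7 / (847.0 + 1,363.2) = 3,660.7 / 2,210.2 = 1.7

Support ratio: 1.7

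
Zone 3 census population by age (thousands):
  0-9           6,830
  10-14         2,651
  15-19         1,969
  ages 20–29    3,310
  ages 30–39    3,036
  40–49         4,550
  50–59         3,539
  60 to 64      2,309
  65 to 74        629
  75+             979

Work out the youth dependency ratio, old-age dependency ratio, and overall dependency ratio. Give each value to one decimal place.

0–14: 6,830 + 2,651 = 9,481
15–64: 1,969 + 3,310 + 3,036 + 4,550 + 3,539 + 2,309 = 18,713
65+: 629 + 979 = 1,608
Youth dependency ratio = 9,481 / 18,713 × 100 = 50.7
Old-age dependency ratio = 1,608 / 18,713 × 100 = 8.6
Total dependency ratio = (9,481 + 1,608) / 18,713 × 100 = 11,089 / 18,713 × 100 = 59.3

Youth dependency ratio: 50.7
Old-age dependency ratio: 8.6
Total dependency ratio: 59.3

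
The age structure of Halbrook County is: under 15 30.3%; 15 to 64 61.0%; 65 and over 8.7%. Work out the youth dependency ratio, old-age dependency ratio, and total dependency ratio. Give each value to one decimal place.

Youth dependency ratio = 30.3 / 61.0 × 100 = 49.7
Old-age dependency ratio = 8.7 / 61.0 × 100 = 14.3
Total dependency ratio = (30.3 + 8.7) / 61.0 × 100 = 39.0 / 61.0 × 100 = 63.9

Youth dependency ratio: 49.7
Old-age dependency ratio: 14.3
Total dependency ratio: 63.9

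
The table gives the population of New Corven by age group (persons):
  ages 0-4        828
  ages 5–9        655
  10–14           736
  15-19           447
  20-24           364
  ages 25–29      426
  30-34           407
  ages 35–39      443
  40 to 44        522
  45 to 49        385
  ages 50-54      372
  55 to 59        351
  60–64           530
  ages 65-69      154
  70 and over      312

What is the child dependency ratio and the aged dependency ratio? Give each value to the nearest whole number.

0–14: 828 + 655 + 736 = 2,219
15–64: 447 + 364 + 426 + 407 + 443 + 522 + 385 + 372 + 351 + 530 = 4,247
65+: 154 + 312 = 466
Youth dependency ratio = 2,219 / 4,247 × 100 = 52
Old-age dependency ratio = 466 / 4,247 × 100 = 11

Youth dependency ratio: 52
Old-age dependency ratio: 11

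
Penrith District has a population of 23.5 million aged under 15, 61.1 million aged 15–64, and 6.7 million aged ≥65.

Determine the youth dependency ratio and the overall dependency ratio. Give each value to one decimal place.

Youth dependency ratio = 23.5 / 61.1 × 100 = 38.5
Total dependency ratio = (23.5 + 6.7) / 61.1 × 100 = 30.2 / 61.1 × 100 = 49.4

Youth dependency ratio: 38.5
Total dependency ratio: 49.4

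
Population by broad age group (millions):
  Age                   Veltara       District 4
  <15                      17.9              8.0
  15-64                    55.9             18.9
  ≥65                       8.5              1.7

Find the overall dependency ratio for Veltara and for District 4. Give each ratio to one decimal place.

Veltara: 47.2
District 4: 51.3

Veltara: (17.9 + 8.5) / 55.9 × 100 = 26.4 / 55.9 × 100 = 47.2
District 4: (8.0 + 1.7) / 18.9 × 100 = 9.7 / 18.9 × 100 = 51.3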